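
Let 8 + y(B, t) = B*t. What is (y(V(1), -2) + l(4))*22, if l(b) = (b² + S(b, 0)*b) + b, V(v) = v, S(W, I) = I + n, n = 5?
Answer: 660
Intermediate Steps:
S(W, I) = 5 + I (S(W, I) = I + 5 = 5 + I)
l(b) = b² + 6*b (l(b) = (b² + (5 + 0)*b) + b = (b² + 5*b) + b = b² + 6*b)
y(B, t) = -8 + B*t
(y(V(1), -2) + l(4))*22 = ((-8 + 1*(-2)) + 4*(6 + 4))*22 = ((-8 - 2) + 4*10)*22 = (-10 + 40)*22 = 30*22 = 660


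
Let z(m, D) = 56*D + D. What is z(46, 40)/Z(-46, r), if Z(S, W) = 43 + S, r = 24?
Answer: -760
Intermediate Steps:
z(m, D) = 57*D
z(46, 40)/Z(-46, r) = (57*40)/(43 - 46) = 2280/(-3) = 2280*(-⅓) = -760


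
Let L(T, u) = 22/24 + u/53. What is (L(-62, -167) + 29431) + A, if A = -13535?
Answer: 10108435/636 ≈ 15894.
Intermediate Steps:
L(T, u) = 11/12 + u/53 (L(T, u) = 22*(1/24) + u*(1/53) = 11/12 + u/53)
(L(-62, -167) + 29431) + A = ((11/12 + (1/53)*(-167)) + 29431) - 13535 = ((11/12 - 167/53) + 29431) - 13535 = (-1421/636 + 29431) - 13535 = 18716695/636 - 13535 = 10108435/636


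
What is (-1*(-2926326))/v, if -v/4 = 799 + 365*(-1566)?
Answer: 112551/87814 ≈ 1.2817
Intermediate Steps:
v = 2283164 (v = -4*(799 + 365*(-1566)) = -4*(799 - 571590) = -4*(-570791) = 2283164)
(-1*(-2926326))/v = -1*(-2926326)/2283164 = 2926326*(1/2283164) = 112551/87814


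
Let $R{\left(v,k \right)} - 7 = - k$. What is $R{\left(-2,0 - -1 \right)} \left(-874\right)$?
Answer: $-5244$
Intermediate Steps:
$R{\left(v,k \right)} = 7 - k$
$R{\left(-2,0 - -1 \right)} \left(-874\right) = \left(7 - \left(0 - -1\right)\right) \left(-874\right) = \left(7 - \left(0 + 1\right)\right) \left(-874\right) = \left(7 - 1\right) \left(-874\right) = 6 \left(-874\right) = -5244$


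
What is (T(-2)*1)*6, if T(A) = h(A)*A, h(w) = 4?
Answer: -48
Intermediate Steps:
T(A) = 4*A
(T(-2)*1)*6 = ((4*(-2))*1)*6 = -8*1*6 = -8*6 = -48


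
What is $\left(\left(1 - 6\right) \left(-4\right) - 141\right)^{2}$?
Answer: $14641$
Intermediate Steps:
$\left(\left(1 - 6\right) \left(-4\right) - 141\right)^{2} = \left(\left(-5\right) \left(-4\right) - 141\right)^{2} = \left(20 - 141\right)^{2} = \left(-121\right)^{2} = 14641$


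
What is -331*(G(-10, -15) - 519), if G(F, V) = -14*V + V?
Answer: 107244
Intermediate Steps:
G(F, V) = -13*V
-331*(G(-10, -15) - 519) = -331*(-13*(-15) - 519) = -331*(195 - 519) = -331*(-324) = 107244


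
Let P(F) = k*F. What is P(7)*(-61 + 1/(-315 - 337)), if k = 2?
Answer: -278411/326 ≈ -854.02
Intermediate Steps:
P(F) = 2*F
P(7)*(-61 + 1/(-315 - 337)) = (2*7)*(-61 + 1/(-315 - 337)) = 14*(-61 + 1/(-652)) = 14*(-61 - 1/652) = 14*(-39773/652) = -278411/326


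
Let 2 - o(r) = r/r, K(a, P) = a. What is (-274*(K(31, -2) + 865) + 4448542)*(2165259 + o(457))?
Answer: 9100670059880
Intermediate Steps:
o(r) = 1 (o(r) = 2 - r/r = 2 - 1*1 = 2 - 1 = 1)
(-274*(K(31, -2) + 865) + 4448542)*(2165259 + o(457)) = (-274*(31 + 865) + 4448542)*(2165259 + 1) = (-274*896 + 4448542)*2165260 = (-245504 + 4448542)*2165260 = 4203038*2165260 = 9100670059880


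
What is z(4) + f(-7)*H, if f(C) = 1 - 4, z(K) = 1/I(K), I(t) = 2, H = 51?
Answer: -305/2 ≈ -152.50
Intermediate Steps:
z(K) = 1/2
f(C) = -3
z(4) + f(-7)*H = 1/2 - 3*51 = 1/2 - 153 = -305/2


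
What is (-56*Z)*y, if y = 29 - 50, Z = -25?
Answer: -29400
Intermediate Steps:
y = -21
(-56*Z)*y = -56*(-25)*(-21) = 1400*(-21) = -29400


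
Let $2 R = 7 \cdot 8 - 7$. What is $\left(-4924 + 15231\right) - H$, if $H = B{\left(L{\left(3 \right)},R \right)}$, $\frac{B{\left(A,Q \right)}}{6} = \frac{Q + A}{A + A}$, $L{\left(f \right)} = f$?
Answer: $\frac{20559}{2} \approx 10280.0$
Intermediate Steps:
$R = \frac{49}{2}$ ($R = \frac{7 \cdot 8 - 7}{2} = \frac{56 - 7}{2} = \frac{1}{2} \cdot 49 = \frac{49}{2} \approx 24.5$)
$B{\left(A,Q \right)} = \frac{3 \left(A + Q\right)}{A}$ ($B{\left(A,Q \right)} = 6 \frac{Q + A}{A + A} = 6 \frac{A + Q}{2 A} = \frac{3 \left(A + Q\right)}{A}$)
$H = \frac{55}{2}$ ($H = 3 + 3 \cdot \frac{49}{2} \cdot \frac{1}{3} = 3 + \frac{49}{2} = \frac{55}{2} \approx 27.5$)
$\left(-4924 + 15231\right) - H = \left(-4924 + 15231\right) - \frac{55}{2} = 10307 - \frac{55}{2} = \frac{20559}{2}$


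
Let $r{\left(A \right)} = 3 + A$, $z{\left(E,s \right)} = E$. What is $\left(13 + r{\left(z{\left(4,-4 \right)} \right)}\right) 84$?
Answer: $1680$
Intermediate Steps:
$\left(13 + r{\left(z{\left(4,-4 \right)} \right)}\right) 84 = \left(13 + \left(3 + 4\right)\right) 84 = \left(13 + 7\right) 84 = 20 \cdot 84 = 1680$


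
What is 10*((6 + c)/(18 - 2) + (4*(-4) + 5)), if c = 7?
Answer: -815/8 ≈ -101.88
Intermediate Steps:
10*((6 + c)/(18 - 2) + (4*(-4) + 5)) = 10*((6 + 7)/(18 - 2) + (4*(-4) + 5)) = 10*(13/16 + (-16 + 5)) = 10*(13*(1/16) - 11) = 10*(13/16 - 11) = 10*(-163/16) = -815/8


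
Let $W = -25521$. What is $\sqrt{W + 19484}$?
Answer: $i \sqrt{6037} \approx 77.698 i$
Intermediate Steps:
$\sqrt{W + 19484} = \sqrt{-25521 + 19484} = \sqrt{-6037} = i \sqrt{6037}$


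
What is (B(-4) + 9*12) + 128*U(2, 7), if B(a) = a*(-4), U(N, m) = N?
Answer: 380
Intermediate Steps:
B(a) = -4*a
(B(-4) + 9*12) + 128*U(2, 7) = (-4*(-4) + 9*12) + 128*2 = (16 + 108) + 256 = 124 + 256 = 380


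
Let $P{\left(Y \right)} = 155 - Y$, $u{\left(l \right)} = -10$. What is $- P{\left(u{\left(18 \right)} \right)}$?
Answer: $-165$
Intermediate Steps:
$- P{\left(u{\left(18 \right)} \right)} = - (155 - -10) = - (155 + 10) = \left(-1\right) 165 = -165$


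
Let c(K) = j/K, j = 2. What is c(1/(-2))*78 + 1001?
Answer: 689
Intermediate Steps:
c(K) = 2/K
c(1/(-2))*78 + 1001 = (2/(1/(-2)))*78 + 1001 = (2/(-½))*78 + 1001 = (2*(-2))*78 + 1001 = -4*78 + 1001 = -312 + 1001 = 689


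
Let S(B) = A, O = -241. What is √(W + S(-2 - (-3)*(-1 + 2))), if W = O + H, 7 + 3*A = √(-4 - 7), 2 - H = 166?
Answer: √(-3666 + 3*I*√11)/3 ≈ 0.027389 + 20.183*I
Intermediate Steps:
H = -164 (H = 2 - 1*166 = 2 - 166 = -164)
A = -7/3 + I*√11/3 (A = -7/3 + √(-4 - 7)/3 = -7/3 + √(-11)/3 = -7/3 + (I*√11)/3 = -7/3 + I*√11/3 ≈ -2.3333 + 1.1055*I)
S(B) = -7/3 + I*√11/3
W = -405 (W = -241 - 164 = -405)
√(W + S(-2 - (-3)*(-1 + 2))) = √(-405 + (-7/3 + I*√11/3)) = √(-1222/3 + I*√11/3)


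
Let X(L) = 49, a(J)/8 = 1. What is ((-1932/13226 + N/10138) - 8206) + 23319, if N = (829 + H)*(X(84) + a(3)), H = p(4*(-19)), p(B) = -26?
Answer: 1013507613437/67042594 ≈ 15117.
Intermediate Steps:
a(J) = 8 (a(J) = 8*1 = 8)
H = -26
N = 45771 (N = (829 - 26)*(49 + 8) = 803*57 = 45771)
((-1932/13226 + N/10138) - 8206) + 23319 = ((-1932/13226 + 45771/10138) - 8206) + 23319 = ((-1932*1/13226 + 45771*(1/10138)) - 8206) + 23319 = ((-966/6613 + 45771/10138) - 8206) + 23319 = (292890315/67042594 - 8206) + 23319 = -549858636049/67042594 + 23319 = 1013507613437/67042594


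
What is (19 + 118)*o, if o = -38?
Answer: -5206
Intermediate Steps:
(19 + 118)*o = (19 + 118)*(-38) = 137*(-38) = -5206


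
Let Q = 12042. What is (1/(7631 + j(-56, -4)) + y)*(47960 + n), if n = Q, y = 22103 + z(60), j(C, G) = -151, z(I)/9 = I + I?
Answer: 5202438638841/3740 ≈ 1.3910e+9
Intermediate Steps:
z(I) = 18*I (z(I) = 9*(I + I) = 9*(2*I) = 18*I)
y = 23183 (y = 22103 + 18*60 = 22103 + 1080 = 23183)
n = 12042
(1/(7631 + j(-56, -4)) + y)*(47960 + n) = (1/(7631 - 151) + 23183)*(47960 + 12042) = (1/7480 + 23183)*60002 = (173408841/7480)*60002 = 5202438638841/3740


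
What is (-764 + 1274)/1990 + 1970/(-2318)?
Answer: -136906/230641 ≈ -0.59359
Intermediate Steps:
(-764 + 1274)/1990 + 1970/(-2318) = 510*(1/1990) + 1970*(-1/2318) = 51/199 - 985/1159 = -136906/230641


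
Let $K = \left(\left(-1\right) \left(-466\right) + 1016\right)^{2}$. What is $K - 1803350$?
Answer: $392974$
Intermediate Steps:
$K = 2196324$ ($K = \left(466 + 1016\right)^{2} = 1482^{2} = 2196324$)
$K - 1803350 = 2196324 - 1803350 = 392974$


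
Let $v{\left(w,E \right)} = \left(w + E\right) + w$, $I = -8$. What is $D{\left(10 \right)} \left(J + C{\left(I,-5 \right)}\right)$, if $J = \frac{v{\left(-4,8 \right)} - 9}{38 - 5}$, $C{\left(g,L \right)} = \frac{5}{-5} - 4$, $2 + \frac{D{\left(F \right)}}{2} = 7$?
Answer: $- \frac{580}{11} \approx -52.727$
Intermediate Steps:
$v{\left(w,E \right)} = E + 2 w$ ($v{\left(w,E \right)} = \left(E + w\right) + w = E + 2 w$)
$D{\left(F \right)} = 10$ ($D{\left(F \right)} = -4 + 2 \cdot 7 = -4 + 14 = 10$)
$C{\left(g,L \right)} = -5$ ($C{\left(g,L \right)} = 5 \left(- \frac{1}{5}\right) - 4 = -1 - 4 = -5$)
$J = - \frac{3}{11}$ ($J = \frac{\left(8 + 2 \left(-4\right)\right) - 9}{38 - 5} = \frac{\left(8 - 8\right) - 9}{33} = \left(0 - 9\right) \frac{1}{33} = \left(-9\right) \frac{1}{33} = - \frac{3}{11} \approx -0.27273$)
$D{\left(10 \right)} \left(J + C{\left(I,-5 \right)}\right) = 10 \left(- \frac{3}{11} - 5\right) = 10 \left(- \frac{58}{11}\right) = - \frac{580}{11}$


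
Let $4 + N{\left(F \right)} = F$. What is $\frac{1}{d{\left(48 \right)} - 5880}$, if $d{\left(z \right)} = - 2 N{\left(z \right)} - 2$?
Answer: $- \frac{1}{5970} \approx -0.0001675$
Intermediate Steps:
$N{\left(F \right)} = -4 + F$
$d{\left(z \right)} = 6 - 2 z$ ($d{\left(z \right)} = - 2 \left(-4 + z\right) - 2 = \left(8 - 2 z\right) - 2 = 6 - 2 z$)
$\frac{1}{d{\left(48 \right)} - 5880} = \frac{1}{\left(6 - 96\right) - 5880} = \frac{1}{-90 - 5880} = \frac{1}{-5970} = - \frac{1}{5970}$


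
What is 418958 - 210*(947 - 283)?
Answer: 279518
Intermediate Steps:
418958 - 210*(947 - 283) = 418958 - 210*664 = 418958 - 139440 = 279518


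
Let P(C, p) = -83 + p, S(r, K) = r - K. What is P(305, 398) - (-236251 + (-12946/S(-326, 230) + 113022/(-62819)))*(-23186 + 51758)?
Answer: 58935997574152461/8731841 ≈ 6.7496e+9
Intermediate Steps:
P(305, 398) - (-236251 + (-12946/S(-326, 230) + 113022/(-62819)))*(-23186 + 51758) = (-83 + 398) - (-236251 + (-12946/(-326 - 1*230) + 113022/(-62819)))*(-23186 + 51758) = 315 - (-236251 + (-12946/(-326 - 230) + 113022*(-1/62819)))*28572 = 315 - (-236251 + (-12946/(-556) - 113022/62819))*28572 = 315 - (-236251 + (-12946*(-1/556) - 113022/62819))*28572 = 315 - (-236251 + (6473/278 - 113022/62819))*28572 = 315 - (-236251 + 375207271/17463682)*28572 = 315 - (-4125437128911)*28572/17463682 = 315 - 1*(-58935994823622546/8731841) = 315 + 58935994823622546/8731841 = 58935997574152461/8731841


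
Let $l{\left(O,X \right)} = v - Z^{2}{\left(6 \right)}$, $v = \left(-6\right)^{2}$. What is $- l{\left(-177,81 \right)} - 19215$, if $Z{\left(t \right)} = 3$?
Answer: $-19242$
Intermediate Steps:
$v = 36$
$l{\left(O,X \right)} = 27$ ($l{\left(O,X \right)} = 36 - 3^{2} = 36 - 9 = 27$)
$- l{\left(-177,81 \right)} - 19215 = \left(-1\right) 27 - 19215 = -27 - 19215 = -19242$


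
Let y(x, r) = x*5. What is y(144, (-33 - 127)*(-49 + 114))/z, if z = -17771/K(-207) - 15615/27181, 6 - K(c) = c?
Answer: -2084239080/243179773 ≈ -8.5708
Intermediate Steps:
K(c) = 6 - c
z = -486359546/5789553 (z = -17771/(6 - 1*(-207)) - 15615/27181 = -17771/(6 + 207) - 15615*1/27181 = -17771/213 - 15615/27181 = -486359546/5789553 ≈ -84.006)
y(x, r) = 5*x
y(144, (-33 - 127)*(-49 + 114))/z = (5*144)/(-486359546/5789553) = 720*(-5789553/486359546) = -2084239080/243179773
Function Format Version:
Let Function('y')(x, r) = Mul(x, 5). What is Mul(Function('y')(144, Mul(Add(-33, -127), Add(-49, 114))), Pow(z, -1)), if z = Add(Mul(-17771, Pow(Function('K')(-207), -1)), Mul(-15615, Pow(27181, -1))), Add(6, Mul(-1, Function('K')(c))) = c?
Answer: Rational(-2084239080, 243179773) ≈ -8.5708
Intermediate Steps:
Function('K')(c) = Add(6, Mul(-1, c))
z = Rational(-486359546, 5789553) (z = Add(Mul(-17771, Pow(Add(6, Mul(-1, -207)), -1)), Mul(-15615, Pow(27181, -1))) = Add(Mul(-17771, Pow(Add(6, 207), -1)), Mul(-15615, Rational(1, 27181))) = Add(Mul(-17771, Pow(213, -1)), Rational(-15615, 27181)) = Add(Mul(-17771, Rational(1, 213)), Rational(-15615, 27181)) = Add(Rational(-17771, 213), Rational(-15615, 27181)) = Rational(-486359546, 5789553) ≈ -84.006)
Function('y')(x, r) = Mul(5, x)
Mul(Function('y')(144, Mul(Add(-33, -127), Add(-49, 114))), Pow(z, -1)) = Mul(Mul(5, 144), Pow(Rational(-486359546, 5789553), -1)) = Mul(720, Rational(-5789553, 486359546)) = Rational(-2084239080, 243179773)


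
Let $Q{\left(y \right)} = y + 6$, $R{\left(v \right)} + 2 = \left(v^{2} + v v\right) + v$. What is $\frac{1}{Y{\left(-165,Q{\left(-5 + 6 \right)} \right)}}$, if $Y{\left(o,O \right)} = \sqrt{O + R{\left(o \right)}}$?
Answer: $\frac{\sqrt{54290}}{54290} \approx 0.0042918$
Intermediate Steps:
$R{\left(v \right)} = -2 + v + 2 v^{2}$ ($R{\left(v \right)} = -2 + \left(\left(v^{2} + v v\right) + v\right) = -2 + \left(\left(v^{2} + v^{2}\right) + v\right) = -2 + \left(2 v^{2} + v\right) = -2 + \left(v + 2 v^{2}\right) = -2 + v + 2 v^{2}$)
$Q{\left(y \right)} = 6 + y$
$Y{\left(o,O \right)} = \sqrt{-2 + O + o + 2 o^{2}}$ ($Y{\left(o,O \right)} = \sqrt{O + \left(-2 + o + 2 o^{2}\right)} = \sqrt{-2 + O + o + 2 o^{2}}$)
$\frac{1}{Y{\left(-165,Q{\left(-5 + 6 \right)} \right)}} = \frac{1}{\sqrt{-2 + \left(6 + \left(-5 + 6\right)\right) - 165 + 2 \left(-165\right)^{2}}} = \frac{1}{\sqrt{-2 + \left(6 + 1\right) - 165 + 2 \cdot 27225}} = \frac{1}{\sqrt{-2 + 7 - 165 + 54450}} = \frac{1}{\sqrt{54290}} = \frac{\sqrt{54290}}{54290}$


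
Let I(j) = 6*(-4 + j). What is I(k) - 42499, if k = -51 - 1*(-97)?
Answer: -42247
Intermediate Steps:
k = 46 (k = -51 + 97 = 46)
I(j) = -24 + 6*j
I(k) - 42499 = (-24 + 6*46) - 42499 = (-24 + 276) - 42499 = 252 - 42499 = -42247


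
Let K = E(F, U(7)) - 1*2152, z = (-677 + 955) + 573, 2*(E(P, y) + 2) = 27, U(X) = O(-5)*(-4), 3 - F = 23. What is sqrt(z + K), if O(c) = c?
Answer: I*sqrt(5158)/2 ≈ 35.91*I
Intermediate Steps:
F = -20 (F = 3 - 1*23 = 3 - 23 = -20)
U(X) = 20 (U(X) = -5*(-4) = 20)
E(P, y) = 23/2 (E(P, y) = -2 + (1/2)*27 = -2 + 27/2 = 23/2)
z = 851 (z = 278 + 573 = 851)
K = -4281/2 (K = 23/2 - 1*2152 = 23/2 - 2152 = -4281/2 ≈ -2140.5)
sqrt(z + K) = sqrt(851 - 4281/2) = sqrt(-2579/2) = I*sqrt(5158)/2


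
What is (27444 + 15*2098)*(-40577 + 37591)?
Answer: -175917204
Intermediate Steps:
(27444 + 15*2098)*(-40577 + 37591) = (27444 + 31470)*(-2986) = 58914*(-2986) = -175917204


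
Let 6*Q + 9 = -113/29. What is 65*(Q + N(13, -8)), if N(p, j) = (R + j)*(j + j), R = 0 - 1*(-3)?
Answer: 440245/87 ≈ 5060.3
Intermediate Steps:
R = 3 (R = 0 + 3 = 3)
N(p, j) = 2*j*(3 + j) (N(p, j) = (3 + j)*(j + j) = (3 + j)*(2*j) = 2*j*(3 + j))
Q = -187/87 (Q = -3/2 + (-113/29)/6 = -3/2 + (-113*1/29)/6 = -3/2 + (1/6)*(-113/29) = -3/2 - 113/174 = -187/87 ≈ -2.1494)
65*(Q + N(13, -8)) = 65*(-187/87 + 2*(-8)*(3 - 8)) = 65*(-187/87 + 2*(-8)*(-5)) = 65*(-187/87 + 80) = 65*(6773/87) = 440245/87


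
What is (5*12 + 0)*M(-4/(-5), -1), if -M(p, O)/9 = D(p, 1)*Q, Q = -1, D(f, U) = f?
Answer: 432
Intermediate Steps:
M(p, O) = 9*p (M(p, O) = -9*p*(-1) = -(-9)*p = 9*p)
(5*12 + 0)*M(-4/(-5), -1) = (5*12 + 0)*(9*(-4/(-5))) = (60 + 0)*(9*(-4*(-⅕))) = 60*(9*(⅘)) = 60*(36/5) = 432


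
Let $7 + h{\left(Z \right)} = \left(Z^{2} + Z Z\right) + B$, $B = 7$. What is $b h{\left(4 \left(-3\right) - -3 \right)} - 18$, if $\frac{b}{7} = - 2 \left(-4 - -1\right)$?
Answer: $6786$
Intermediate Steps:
$h{\left(Z \right)} = 2 Z^{2}$ ($h{\left(Z \right)} = -7 + \left(\left(Z^{2} + Z Z\right) + 7\right) = -7 + \left(\left(Z^{2} + Z^{2}\right) + 7\right) = -7 + \left(2 Z^{2} + 7\right) = -7 + \left(7 + 2 Z^{2}\right) = 2 Z^{2}$)
$b = 42$ ($b = 7 \left(- 2 \left(-4 - -1\right)\right) = 7 \left(- 2 \left(-4 + 1\right)\right) = 7 \left(\left(-2\right) \left(-3\right)\right) = 7 \cdot 6 = 42$)
$b h{\left(4 \left(-3\right) - -3 \right)} - 18 = 42 \cdot 2 \left(4 \left(-3\right) - -3\right)^{2} - 18 = 42 \cdot 2 \left(-12 + 3\right)^{2} - 18 = 42 \cdot 2 \left(-9\right)^{2} - 18 = 42 \cdot 2 \cdot 81 - 18 = 42 \cdot 162 - 18 = 6804 - 18 = 6786$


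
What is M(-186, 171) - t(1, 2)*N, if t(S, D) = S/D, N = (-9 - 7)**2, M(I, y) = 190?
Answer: 62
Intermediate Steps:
N = 256 (N = (-16)**2 = 256)
M(-186, 171) - t(1, 2)*N = 190 - 1/2*256 = 190 - 1*(1/2)*256 = 190 - 256/2 = 190 - 1*128 = 190 - 128 = 62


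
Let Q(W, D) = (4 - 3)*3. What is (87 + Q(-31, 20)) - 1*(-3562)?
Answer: 3652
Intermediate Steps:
Q(W, D) = 3 (Q(W, D) = 1*3 = 3)
(87 + Q(-31, 20)) - 1*(-3562) = (87 + 3) - 1*(-3562) = 90 + 3562 = 3652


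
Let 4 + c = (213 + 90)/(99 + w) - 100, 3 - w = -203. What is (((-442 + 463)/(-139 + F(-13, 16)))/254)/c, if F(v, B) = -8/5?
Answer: 32025/5609882354 ≈ 5.7087e-6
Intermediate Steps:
w = 206 (w = 3 - 1*(-203) = 3 + 203 = 206)
F(v, B) = -8/5 (F(v, B) = -8*1/5 = -8/5)
c = -31417/305 (c = -4 + ((213 + 90)/(99 + 206) - 100) = -4 + (303/305 - 100) = -4 - 30197/305 = -31417/305 ≈ -103.01)
(((-442 + 463)/(-139 + F(-13, 16)))/254)/c = (((-442 + 463)/(-139 - 8/5))/254)/(-31417/305) = ((21/(-703/5))*(1/254))*(-305/31417) = ((21*(-5/703))*(1/254))*(-305/31417) = -105/703*1/254*(-305/31417) = -105/178562*(-305/31417) = 32025/5609882354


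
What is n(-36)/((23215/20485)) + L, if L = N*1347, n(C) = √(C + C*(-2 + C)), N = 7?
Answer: 9429 + 24582*√37/4643 ≈ 9461.2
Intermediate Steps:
L = 9429 (L = 7*1347 = 9429)
n(-36)/((23215/20485)) + L = √(-36*(-1 - 36))/((23215/20485)) + 9429 = √(-36*(-37))/((23215*(1/20485))) + 9429 = √1332/(4643/4097) + 9429 = (6*√37)*(4097/4643) + 9429 = 24582*√37/4643 + 9429 = 9429 + 24582*√37/4643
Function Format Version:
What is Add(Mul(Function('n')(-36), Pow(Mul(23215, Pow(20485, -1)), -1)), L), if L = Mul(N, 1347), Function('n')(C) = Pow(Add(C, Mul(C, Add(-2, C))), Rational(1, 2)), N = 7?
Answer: Add(9429, Mul(Rational(24582, 4643), Pow(37, Rational(1, 2)))) ≈ 9461.2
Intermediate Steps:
L = 9429 (L = Mul(7, 1347) = 9429)
Add(Mul(Function('n')(-36), Pow(Mul(23215, Pow(20485, -1)), -1)), L) = Add(Mul(Pow(Mul(-36, Add(-1, -36)), Rational(1, 2)), Pow(Mul(23215, Pow(20485, -1)), -1)), 9429) = Add(Mul(Pow(Mul(-36, -37), Rational(1, 2)), Pow(Mul(23215, Rational(1, 20485)), -1)), 9429) = Add(Mul(Pow(1332, Rational(1, 2)), Pow(Rational(4643, 4097), -1)), 9429) = Add(Mul(Mul(6, Pow(37, Rational(1, 2))), Rational(4097, 4643)), 9429) = Add(Mul(Rational(24582, 4643), Pow(37, Rational(1, 2))), 9429) = Add(9429, Mul(Rational(24582, 4643), Pow(37, Rational(1, 2))))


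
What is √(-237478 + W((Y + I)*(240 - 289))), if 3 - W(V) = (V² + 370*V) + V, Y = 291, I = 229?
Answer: 3*I*√71112755 ≈ 25299.0*I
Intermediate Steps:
W(V) = 3 - V² - 371*V (W(V) = 3 - ((V² + 370*V) + V) = 3 - (V² + 371*V) = 3 + (-V² - 371*V) = 3 - V² - 371*V)
√(-237478 + W((Y + I)*(240 - 289))) = √(-237478 + (3 - ((291 + 229)*(240 - 289))² - 371*(291 + 229)*(240 - 289))) = √(-237478 + (3 - (520*(-49))² - 192920*(-49))) = √(-237478 + (3 - 1*(-25480)² - 371*(-25480))) = √(-237478 + (3 - 1*649230400 + 9453080)) = √(-237478 + (3 - 649230400 + 9453080)) = √(-237478 - 639777317) = √(-640014795) = 3*I*√71112755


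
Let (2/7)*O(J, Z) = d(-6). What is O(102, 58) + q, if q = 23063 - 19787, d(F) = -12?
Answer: 3234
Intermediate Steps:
O(J, Z) = -42 (O(J, Z) = (7/2)*(-12) = -42)
q = 3276
O(102, 58) + q = -42 + 3276 = 3234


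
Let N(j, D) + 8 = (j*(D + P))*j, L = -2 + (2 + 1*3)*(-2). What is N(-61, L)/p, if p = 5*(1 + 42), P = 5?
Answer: -5211/43 ≈ -121.19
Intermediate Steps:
L = -12 (L = -2 + (2 + 3)*(-2) = -2 + 5*(-2) = -2 - 10 = -12)
N(j, D) = -8 + j²*(5 + D) (N(j, D) = -8 + (j*(D + 5))*j = -8 + (j*(5 + D))*j = -8 + j²*(5 + D))
p = 215 (p = 5*43 = 215)
N(-61, L)/p = (-8 + 5*(-61)² - 12*(-61)²)/215 = (-8 + 5*3721 - 12*3721)*(1/215) = (-8 + 18605 - 44652)*(1/215) = -26055*1/215 = -5211/43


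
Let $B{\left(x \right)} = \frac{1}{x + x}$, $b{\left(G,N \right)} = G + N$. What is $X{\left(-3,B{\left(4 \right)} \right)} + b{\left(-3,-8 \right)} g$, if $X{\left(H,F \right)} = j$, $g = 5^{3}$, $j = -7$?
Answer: $-1382$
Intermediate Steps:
$B{\left(x \right)} = \frac{1}{2 x}$
$g = 125$
$X{\left(H,F \right)} = -7$
$X{\left(-3,B{\left(4 \right)} \right)} + b{\left(-3,-8 \right)} g = -7 + \left(-3 - 8\right) 125 = -7 - 1375 = -1382$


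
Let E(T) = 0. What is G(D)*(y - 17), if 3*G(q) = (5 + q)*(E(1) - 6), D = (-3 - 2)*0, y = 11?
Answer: 60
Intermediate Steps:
D = 0 (D = -5*0 = 0)
G(q) = -10 - 2*q (G(q) = ((5 + q)*(0 - 6))/3 = ((5 + q)*(-6))/3 = (-30 - 6*q)/3 = -10 - 2*q)
G(D)*(y - 17) = (-10 - 2*0)*(11 - 17) = (-10 + 0)*(-6) = -10*(-6) = 60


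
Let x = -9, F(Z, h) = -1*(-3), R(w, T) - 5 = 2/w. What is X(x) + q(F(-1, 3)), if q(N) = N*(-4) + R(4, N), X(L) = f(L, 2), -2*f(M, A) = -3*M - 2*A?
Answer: -18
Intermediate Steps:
R(w, T) = 5 + 2/w
f(M, A) = A + 3*M/2 (f(M, A) = -(-3*M - 2*A)/2 = A + 3*M/2)
F(Z, h) = 3
X(L) = 2 + 3*L/2
q(N) = 11/2 - 4*N (q(N) = N*(-4) + (5 + 2/4) = -4*N + (5 + 2*(¼)) = -4*N + (5 + ½) = -4*N + 11/2 = 11/2 - 4*N)
X(x) + q(F(-1, 3)) = (2 + (3/2)*(-9)) + (11/2 - 4*3) = (2 - 27/2) + (11/2 - 12) = -23/2 - 13/2 = -18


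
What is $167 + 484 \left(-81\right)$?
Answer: $-39037$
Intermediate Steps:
$167 + 484 \left(-81\right) = 167 - 39204 = -39037$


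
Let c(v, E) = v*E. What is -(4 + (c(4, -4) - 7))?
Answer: 19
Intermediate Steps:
c(v, E) = E*v
-(4 + (c(4, -4) - 7)) = -(4 + (-4*4 - 7)) = -(4 + (-16 - 7)) = -(4 - 23) = -1*(-19) = 19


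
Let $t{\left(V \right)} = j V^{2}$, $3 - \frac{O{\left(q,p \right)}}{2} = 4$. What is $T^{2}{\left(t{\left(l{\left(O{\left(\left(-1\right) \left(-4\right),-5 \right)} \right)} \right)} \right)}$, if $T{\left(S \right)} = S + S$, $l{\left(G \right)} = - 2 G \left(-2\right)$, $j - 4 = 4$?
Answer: $1048576$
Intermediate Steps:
$O{\left(q,p \right)} = -2$ ($O{\left(q,p \right)} = 6 - 8 = -2$)
$j = 8$ ($j = 4 + 4 = 8$)
$l{\left(G \right)} = 4 G$
$t{\left(V \right)} = 8 V^{2}$
$T{\left(S \right)} = 2 S$
$T^{2}{\left(t{\left(l{\left(O{\left(\left(-1\right) \left(-4\right),-5 \right)} \right)} \right)} \right)} = \left(2 \cdot 8 \left(4 \left(-2\right)\right)^{2}\right)^{2} = \left(2 \cdot 8 \left(-8\right)^{2}\right)^{2} = \left(2 \cdot 8 \cdot 64\right)^{2} = \left(2 \cdot 512\right)^{2} = 1024^{2} = 1048576$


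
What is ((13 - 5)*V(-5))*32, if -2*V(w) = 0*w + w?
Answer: 640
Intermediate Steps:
V(w) = -w/2 (V(w) = -(0*w + w)/2 = -(0 + w)/2 = -w/2)
((13 - 5)*V(-5))*32 = ((13 - 5)*(-½*(-5)))*32 = (8*(5/2))*32 = 20*32 = 640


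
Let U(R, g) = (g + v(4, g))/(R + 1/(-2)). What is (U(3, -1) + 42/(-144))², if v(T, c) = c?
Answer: 17161/14400 ≈ 1.1917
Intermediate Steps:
U(R, g) = 2*g/(-½ + R) (U(R, g) = (g + g)/(R + 1/(-2)) = (2*g)/(R - ½) = (2*g)/(-½ + R) = 2*g/(-½ + R))
(U(3, -1) + 42/(-144))² = (4*(-1)/(-1 + 2*3) + 42/(-144))² = (4*(-1)/(-1 + 6) + 42*(-1/144))² = (4*(-1)/5 - 7/24)² = (4*(-1)*(⅕) - 7/24)² = (-⅘ - 7/24)² = (-131/120)² = 17161/14400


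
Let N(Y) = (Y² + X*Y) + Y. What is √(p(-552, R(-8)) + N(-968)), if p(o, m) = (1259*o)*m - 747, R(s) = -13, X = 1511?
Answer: √8507245 ≈ 2916.7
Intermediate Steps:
p(o, m) = -747 + 1259*m*o (p(o, m) = 1259*m*o - 747 = -747 + 1259*m*o)
N(Y) = Y² + 1512*Y (N(Y) = (Y² + 1511*Y) + Y = Y² + 1512*Y)
√(p(-552, R(-8)) + N(-968)) = √((-747 + 1259*(-13)*(-552)) - 968*(1512 - 968)) = √((-747 + 9034584) - 968*544) = √(9033837 - 526592) = √8507245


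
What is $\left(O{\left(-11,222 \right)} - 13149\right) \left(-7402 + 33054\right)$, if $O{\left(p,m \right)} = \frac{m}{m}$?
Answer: $-337272496$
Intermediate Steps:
$O{\left(p,m \right)} = 1$
$\left(O{\left(-11,222 \right)} - 13149\right) \left(-7402 + 33054\right) = \left(1 - 13149\right) \left(-7402 + 33054\right) = \left(-13148\right) 25652 = -337272496$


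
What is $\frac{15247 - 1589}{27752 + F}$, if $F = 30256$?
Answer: $\frac{6829}{29004} \approx 0.23545$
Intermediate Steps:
$\frac{15247 - 1589}{27752 + F} = \frac{15247 - 1589}{27752 + 30256} = \frac{13658}{58008} = 13658 \cdot \frac{1}{58008} = \frac{6829}{29004}$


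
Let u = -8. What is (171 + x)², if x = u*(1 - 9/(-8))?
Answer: 23716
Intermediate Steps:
x = -17 (x = -8*(1 - 9/(-8)) = -8*(1 - 9*(-⅛)) = -8*(1 + 9/8) = -8*17/8 = -17)
(171 + x)² = (171 - 17)² = 154² = 23716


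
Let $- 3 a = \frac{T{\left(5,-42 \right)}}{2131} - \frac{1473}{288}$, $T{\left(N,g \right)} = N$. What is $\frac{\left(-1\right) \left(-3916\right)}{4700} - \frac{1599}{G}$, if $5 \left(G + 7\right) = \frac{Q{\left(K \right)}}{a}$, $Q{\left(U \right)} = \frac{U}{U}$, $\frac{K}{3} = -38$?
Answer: $\frac{9859995986278}{42289080725} \approx 233.16$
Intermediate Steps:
$K = -114$ ($K = 3 \left(-38\right) = -114$)
$Q{\left(U \right)} = 1$
$a = \frac{1045841}{613728}$ ($a = - \frac{\frac{5}{2131} - \frac{1473}{288}}{3} = - \frac{5 \cdot \frac{1}{2131} - \frac{491}{96}}{3} = - \frac{\frac{5}{2131} - \frac{491}{96}}{3} = \left(- \frac{1}{3}\right) \left(- \frac{1045841}{204576}\right) = \frac{1045841}{613728} \approx 1.7041$)
$G = - \frac{35990707}{5229205}$ ($G = -7 + \frac{1 \frac{1}{\frac{1045841}{613728}}}{5} = -7 + \frac{1 \cdot \frac{613728}{1045841}}{5} = -7 + \frac{1}{5} \cdot \frac{613728}{1045841} = -7 + \frac{613728}{5229205} = - \frac{35990707}{5229205} \approx -6.8826$)
$\frac{\left(-1\right) \left(-3916\right)}{4700} - \frac{1599}{G} = \frac{\left(-1\right) \left(-3916\right)}{4700} - \frac{1599}{- \frac{35990707}{5229205}} = 3916 \cdot \frac{1}{4700} - - \frac{8361498795}{35990707} = \frac{979}{1175} + \frac{8361498795}{35990707} = \frac{9859995986278}{42289080725}$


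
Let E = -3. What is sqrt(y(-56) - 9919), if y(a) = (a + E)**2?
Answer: I*sqrt(6438) ≈ 80.237*I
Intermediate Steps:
y(a) = (-3 + a)**2 (y(a) = (a - 3)**2 = (-3 + a)**2)
sqrt(y(-56) - 9919) = sqrt((-3 - 56)**2 - 9919) = sqrt((-59)**2 - 9919) = sqrt(3481 - 9919) = sqrt(-6438) = I*sqrt(6438)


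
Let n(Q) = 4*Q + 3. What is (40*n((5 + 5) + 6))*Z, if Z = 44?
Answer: 117920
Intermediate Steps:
n(Q) = 3 + 4*Q
(40*n((5 + 5) + 6))*Z = (40*(3 + 4*((5 + 5) + 6)))*44 = (40*(3 + 4*(10 + 6)))*44 = (40*(3 + 4*16))*44 = (40*(3 + 64))*44 = (40*67)*44 = 2680*44 = 117920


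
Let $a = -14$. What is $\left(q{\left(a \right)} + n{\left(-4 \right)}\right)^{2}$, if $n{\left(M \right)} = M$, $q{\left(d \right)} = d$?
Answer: $324$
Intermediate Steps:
$\left(q{\left(a \right)} + n{\left(-4 \right)}\right)^{2} = \left(-14 - 4\right)^{2} = \left(-18\right)^{2} = 324$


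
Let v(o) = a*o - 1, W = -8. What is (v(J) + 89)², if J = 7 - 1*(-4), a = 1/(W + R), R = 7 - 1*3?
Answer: 116281/16 ≈ 7267.6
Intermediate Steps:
R = 4 (R = 7 - 3 = 4)
a = -¼ (a = 1/(-8 + 4) = 1/(-4) = -¼ ≈ -0.25000)
J = 11 (J = 7 + 4 = 11)
v(o) = -1 - o/4 (v(o) = -o/4 - 1 = -1 - o/4)
(v(J) + 89)² = ((-1 - ¼*11) + 89)² = ((-1 - 11/4) + 89)² = (-15/4 + 89)² = (341/4)² = 116281/16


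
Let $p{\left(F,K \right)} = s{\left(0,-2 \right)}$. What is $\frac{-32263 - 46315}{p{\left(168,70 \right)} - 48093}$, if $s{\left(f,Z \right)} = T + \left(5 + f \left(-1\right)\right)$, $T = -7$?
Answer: $\frac{78578}{48095} \approx 1.6338$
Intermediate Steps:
$s{\left(f,Z \right)} = -2 - f$ ($s{\left(f,Z \right)} = -7 + \left(5 + f \left(-1\right)\right) = -7 - \left(-5 + f\right) = -2 - f$)
$p{\left(F,K \right)} = -2$ ($p{\left(F,K \right)} = -2 - 0 = -2 + 0 = -2$)
$\frac{-32263 - 46315}{p{\left(168,70 \right)} - 48093} = \frac{-32263 - 46315}{-2 - 48093} = - \frac{78578}{-48095} = \left(-78578\right) \left(- \frac{1}{48095}\right) = \frac{78578}{48095}$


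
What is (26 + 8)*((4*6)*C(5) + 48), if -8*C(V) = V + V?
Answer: 612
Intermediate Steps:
C(V) = -V/4 (C(V) = -(V + V)/8 = -V/4)
(26 + 8)*((4*6)*C(5) + 48) = (26 + 8)*((4*6)*(-¼*5) + 48) = 34*(24*(-5/4) + 48) = 34*(-30 + 48) = 34*18 = 612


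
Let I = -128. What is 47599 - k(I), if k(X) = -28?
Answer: 47627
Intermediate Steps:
47599 - k(I) = 47599 - 1*(-28) = 47599 + 28 = 47627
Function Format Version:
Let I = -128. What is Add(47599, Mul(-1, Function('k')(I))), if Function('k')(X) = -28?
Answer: 47627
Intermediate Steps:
Add(47599, Mul(-1, Function('k')(I))) = Add(47599, Mul(-1, -28)) = Add(47599, 28) = 47627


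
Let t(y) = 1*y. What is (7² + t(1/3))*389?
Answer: 57572/3 ≈ 19191.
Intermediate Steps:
t(y) = y
(7² + t(1/3))*389 = (7² + 1/3)*389 = (49 + ⅓)*389 = (148/3)*389 = 57572/3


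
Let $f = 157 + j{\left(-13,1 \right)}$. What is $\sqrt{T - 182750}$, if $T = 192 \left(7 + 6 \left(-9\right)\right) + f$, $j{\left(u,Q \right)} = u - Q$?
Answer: $i \sqrt{191631} \approx 437.76 i$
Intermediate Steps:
$f = 143$ ($f = 157 - 14 = 143$)
$T = -8881$ ($T = 192 \left(7 + 6 \left(-9\right)\right) + 143 = 192 \left(7 - 54\right) + 143 = 192 \left(-47\right) + 143 = -9024 + 143 = -8881$)
$\sqrt{T - 182750} = \sqrt{-8881 - 182750} = \sqrt{-191631} = i \sqrt{191631}$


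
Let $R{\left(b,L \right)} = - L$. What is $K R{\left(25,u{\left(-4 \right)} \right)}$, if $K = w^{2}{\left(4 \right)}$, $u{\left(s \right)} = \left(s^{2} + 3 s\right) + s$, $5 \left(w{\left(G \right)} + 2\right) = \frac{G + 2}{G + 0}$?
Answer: $0$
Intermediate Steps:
$w{\left(G \right)} = -2 + \frac{2 + G}{5 G}$ ($w{\left(G \right)} = -2 + \frac{\left(G + 2\right) \frac{1}{G + 0}}{5} = -2 + \frac{\left(2 + G\right) \frac{1}{G}}{5} = -2 + \frac{\frac{1}{G} \left(2 + G\right)}{5} = -2 + \frac{2 + G}{5 G}$)
$u{\left(s \right)} = s^{2} + 4 s$
$K = \frac{289}{100}$ ($K = \left(\frac{2 - 36}{5 \cdot 4}\right)^{2} = \left(\frac{1}{5} \cdot \frac{1}{4} \left(2 - 36\right)\right)^{2} = \left(\frac{1}{5} \cdot \frac{1}{4} \left(-34\right)\right)^{2} = \left(- \frac{17}{10}\right)^{2} = \frac{289}{100} \approx 2.89$)
$K R{\left(25,u{\left(-4 \right)} \right)} = \frac{289 \left(- \left(-4\right) \left(4 - 4\right)\right)}{100} = \frac{289 \left(- \left(-4\right) 0\right)}{100} = \frac{289 \left(\left(-1\right) 0\right)}{100} = \frac{289}{100} \cdot 0 = 0$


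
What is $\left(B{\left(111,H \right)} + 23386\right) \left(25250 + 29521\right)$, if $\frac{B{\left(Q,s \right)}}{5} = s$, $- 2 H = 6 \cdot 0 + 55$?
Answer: $\frac{2546687187}{2} \approx 1.2733 \cdot 10^{9}$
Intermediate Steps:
$H = - \frac{55}{2}$ ($H = - \frac{6 \cdot 0 + 55}{2} = - \frac{0 + 55}{2} = \left(- \frac{1}{2}\right) 55 = - \frac{55}{2} \approx -27.5$)
$B{\left(Q,s \right)} = 5 s$
$\left(B{\left(111,H \right)} + 23386\right) \left(25250 + 29521\right) = \left(5 \left(- \frac{55}{2}\right) + 23386\right) \left(25250 + 29521\right) = \left(- \frac{275}{2} + 23386\right) 54771 = \frac{46497}{2} \cdot 54771 = \frac{2546687187}{2}$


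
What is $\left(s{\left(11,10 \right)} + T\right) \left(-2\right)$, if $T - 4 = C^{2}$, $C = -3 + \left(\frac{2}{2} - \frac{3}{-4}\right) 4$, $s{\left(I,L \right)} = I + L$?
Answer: $-82$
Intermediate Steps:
$C = 4$ ($C = -3 + \left(2 \cdot \frac{1}{2} - - \frac{3}{4}\right) 4 = -3 + \left(1 + \frac{3}{4}\right) 4 = -3 + \frac{7}{4} \cdot 4 = -3 + 7 = 4$)
$T = 20$ ($T = 4 + 4^{2} = 4 + 16 = 20$)
$\left(s{\left(11,10 \right)} + T\right) \left(-2\right) = \left(\left(11 + 10\right) + 20\right) \left(-2\right) = \left(21 + 20\right) \left(-2\right) = 41 \left(-2\right) = -82$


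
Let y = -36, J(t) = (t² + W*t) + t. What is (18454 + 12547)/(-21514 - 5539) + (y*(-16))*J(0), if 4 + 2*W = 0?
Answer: -31001/27053 ≈ -1.1459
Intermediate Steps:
W = -2 (W = -2 + (½)*0 = -2 + 0 = -2)
J(t) = t² - t (J(t) = (t² - 2*t) + t = t² - t)
(18454 + 12547)/(-21514 - 5539) + (y*(-16))*J(0) = (18454 + 12547)/(-21514 - 5539) + (-36*(-16))*(0*(-1 + 0)) = 31001/(-27053) + 576*(0*(-1)) = 31001*(-1/27053) + 576*0 = -31001/27053 + 0 = -31001/27053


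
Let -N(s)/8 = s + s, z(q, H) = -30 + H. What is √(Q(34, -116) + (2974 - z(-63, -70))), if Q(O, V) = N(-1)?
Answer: √3090 ≈ 55.588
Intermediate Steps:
N(s) = -16*s (N(s) = -8*(s + s) = -16*s)
Q(O, V) = 16 (Q(O, V) = -16*(-1) = 16)
√(Q(34, -116) + (2974 - z(-63, -70))) = √(16 + (2974 - (-30 - 70))) = √(16 + (2974 - 1*(-100))) = √(16 + (2974 + 100)) = √(16 + 3074) = √3090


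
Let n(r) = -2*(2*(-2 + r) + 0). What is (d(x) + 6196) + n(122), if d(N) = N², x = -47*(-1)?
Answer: 7925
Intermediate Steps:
n(r) = 8 - 4*r (n(r) = -2*((-4 + 2*r) + 0) = -2*(-4 + 2*r) = 8 - 4*r)
x = 47
(d(x) + 6196) + n(122) = (47² + 6196) + (8 - 4*122) = (2209 + 6196) + (8 - 488) = 8405 - 480 = 7925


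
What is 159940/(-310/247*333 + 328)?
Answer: -19752590/11107 ≈ -1778.4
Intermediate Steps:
159940/(-310/247*333 + 328) = 159940/(-103230/247 + 328) = 159940/(-22214/247) = 159940*(-247/22214) = -19752590/11107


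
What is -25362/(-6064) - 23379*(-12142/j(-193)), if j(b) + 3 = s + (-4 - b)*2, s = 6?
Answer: 286897351879/385064 ≈ 7.4506e+5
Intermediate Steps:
j(b) = -5 - 2*b (j(b) = -3 + (6 + (-4 - b)*2) = -3 + (6 + (-8 - 2*b)) = -3 + (-2 - 2*b) = -5 - 2*b)
-25362/(-6064) - 23379*(-12142/j(-193)) = -25362/(-6064) - 23379*(-12142/(-5 - 2*(-193))) = -25362*(-1/6064) - 23379*(-12142/(-5 + 386)) = 12681/3032 - 23379/(381*(-1/12142)) = 12681/3032 - 23379/(-381/12142) = 12681/3032 - 23379*(-12142/381) = 12681/3032 + 94622606/127 = 286897351879/385064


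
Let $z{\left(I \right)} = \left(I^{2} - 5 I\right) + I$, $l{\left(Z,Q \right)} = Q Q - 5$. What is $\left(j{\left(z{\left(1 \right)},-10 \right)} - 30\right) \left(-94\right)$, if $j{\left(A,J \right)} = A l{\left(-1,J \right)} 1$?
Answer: $29610$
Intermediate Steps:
$l{\left(Z,Q \right)} = -5 + Q^{2}$ ($l{\left(Z,Q \right)} = Q^{2} - 5 = -5 + Q^{2}$)
$z{\left(I \right)} = I^{2} - 4 I$
$j{\left(A,J \right)} = A \left(-5 + J^{2}\right)$ ($j{\left(A,J \right)} = A \left(-5 + J^{2}\right) 1 = A \left(-5 + J^{2}\right)$)
$\left(j{\left(z{\left(1 \right)},-10 \right)} - 30\right) \left(-94\right) = \left(1 \left(-4 + 1\right) \left(-5 + \left(-10\right)^{2}\right) - 30\right) \left(-94\right) = \left(1 \left(-3\right) \left(-5 + 100\right) - 30\right) \left(-94\right) = \left(\left(-3\right) 95 - 30\right) \left(-94\right) = \left(-285 - 30\right) \left(-94\right) = \left(-315\right) \left(-94\right) = 29610$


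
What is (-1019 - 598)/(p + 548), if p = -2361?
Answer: 33/37 ≈ 0.89189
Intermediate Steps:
(-1019 - 598)/(p + 548) = (-1019 - 598)/(-2361 + 548) = -1617/(-1813) = -1617*(-1/1813) = 33/37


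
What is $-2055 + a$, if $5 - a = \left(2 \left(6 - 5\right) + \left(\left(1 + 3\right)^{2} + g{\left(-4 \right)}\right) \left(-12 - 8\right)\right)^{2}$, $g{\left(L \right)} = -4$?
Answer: $-58694$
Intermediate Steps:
$a = -56639$ ($a = 5 - \left(2 \left(6 - 5\right) + \left(\left(1 + 3\right)^{2} - 4\right) \left(-12 - 8\right)\right)^{2} = 5 - \left(2 \cdot 1 + \left(4^{2} - 4\right) \left(-20\right)\right)^{2} = 5 - \left(2 + \left(16 - 4\right) \left(-20\right)\right)^{2} = 5 - \left(2 + 12 \left(-20\right)\right)^{2} = 5 - \left(2 - 240\right)^{2} = 5 - \left(-238\right)^{2} = 5 - 56644 = -56639$)
$-2055 + a = -2055 - 56639 = -58694$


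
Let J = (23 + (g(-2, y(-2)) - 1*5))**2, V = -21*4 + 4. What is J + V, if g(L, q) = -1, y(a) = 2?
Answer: 209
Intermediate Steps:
V = -80 (V = -84 + 4 = -80)
J = 289 (J = (23 + (-1 - 1*5))**2 = (23 + (-1 - 5))**2 = (23 - 6)**2 = 17**2 = 289)
J + V = 289 - 80 = 209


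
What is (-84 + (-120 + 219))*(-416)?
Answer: -6240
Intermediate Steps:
(-84 + (-120 + 219))*(-416) = (-84 + 99)*(-416) = 15*(-416) = -6240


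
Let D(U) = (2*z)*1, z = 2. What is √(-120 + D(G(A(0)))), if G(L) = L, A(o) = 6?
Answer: 2*I*√29 ≈ 10.77*I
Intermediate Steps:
D(U) = 4 (D(U) = (2*2)*1 = 4*1 = 4)
√(-120 + D(G(A(0)))) = √(-120 + 4) = √(-116) = 2*I*√29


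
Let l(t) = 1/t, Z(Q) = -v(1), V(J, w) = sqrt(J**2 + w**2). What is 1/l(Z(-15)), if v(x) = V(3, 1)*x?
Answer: -sqrt(10) ≈ -3.1623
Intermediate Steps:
v(x) = x*sqrt(10) (v(x) = sqrt(3**2 + 1**2)*x = sqrt(9 + 1)*x = sqrt(10)*x = x*sqrt(10))
Z(Q) = -sqrt(10)
1/l(Z(-15)) = 1/(1/(-sqrt(10))) = 1/(-sqrt(10)/10) = -sqrt(10)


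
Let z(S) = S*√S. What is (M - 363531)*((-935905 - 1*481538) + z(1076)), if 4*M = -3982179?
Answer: 7705649633229/4 - 2924731014*√269 ≈ 1.8784e+12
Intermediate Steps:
M = -3982179/4 (M = (¼)*(-3982179) = -3982179/4 ≈ -9.9555e+5)
z(S) = S^(3/2)
(M - 363531)*((-935905 - 1*481538) + z(1076)) = (-3982179/4 - 363531)*((-935905 - 1*481538) + 1076^(3/2)) = -5436303*((-935905 - 481538) + 2152*√269)/4 = -5436303*(-1417443 + 2152*√269)/4 = 7705649633229/4 - 2924731014*√269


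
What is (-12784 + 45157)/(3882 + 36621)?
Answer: 10791/13501 ≈ 0.79927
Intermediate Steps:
(-12784 + 45157)/(3882 + 36621) = 32373/40503 = 32373*(1/40503) = 10791/13501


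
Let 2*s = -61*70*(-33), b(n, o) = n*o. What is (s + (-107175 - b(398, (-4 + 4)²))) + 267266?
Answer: 230546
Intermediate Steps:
s = 70455 (s = (-61*70*(-33))/2 = (-4270*(-33))/2 = (½)*140910 = 70455)
(s + (-107175 - b(398, (-4 + 4)²))) + 267266 = (70455 + (-107175 - 398*(-4 + 4)²)) + 267266 = (70455 + (-107175 - 398*0²)) + 267266 = (70455 + (-107175 - 398*0)) + 267266 = (70455 + (-107175 - 1*0)) + 267266 = (70455 + (-107175 + 0)) + 267266 = (70455 - 107175) + 267266 = -36720 + 267266 = 230546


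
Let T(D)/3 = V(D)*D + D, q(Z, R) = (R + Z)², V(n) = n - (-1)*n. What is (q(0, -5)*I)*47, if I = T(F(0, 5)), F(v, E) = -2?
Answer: 21150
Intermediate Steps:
V(n) = 2*n (V(n) = n + n = 2*n)
T(D) = 3*D + 6*D² (T(D) = 3*((2*D)*D + D) = 3*(2*D² + D) = 3*(D + 2*D²) = 3*D + 6*D²)
I = 18 (I = 3*(-2)*(1 + 2*(-2)) = 3*(-2)*(1 - 4) = 3*(-2)*(-3) = 18)
(q(0, -5)*I)*47 = ((-5 + 0)²*18)*47 = ((-5)²*18)*47 = (25*18)*47 = 450*47 = 21150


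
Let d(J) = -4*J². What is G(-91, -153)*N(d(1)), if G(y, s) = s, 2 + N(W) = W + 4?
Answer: 306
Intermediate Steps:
N(W) = 2 + W (N(W) = -2 + (W + 4) = -2 + (4 + W) = 2 + W)
G(-91, -153)*N(d(1)) = -153*(2 - 4*1²) = -153*(2 - 4*1) = -153*(2 - 4) = -153*(-2) = 306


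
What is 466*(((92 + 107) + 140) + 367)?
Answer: 328996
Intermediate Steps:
466*(((92 + 107) + 140) + 367) = 466*((199 + 140) + 367) = 466*(339 + 367) = 466*706 = 328996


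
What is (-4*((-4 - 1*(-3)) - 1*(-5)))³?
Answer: -4096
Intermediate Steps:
(-4*((-4 - 1*(-3)) - 1*(-5)))³ = (-4*((-4 + 3) + 5))³ = (-4*(-1 + 5))³ = (-4*4)³ = (-16)³ = -4096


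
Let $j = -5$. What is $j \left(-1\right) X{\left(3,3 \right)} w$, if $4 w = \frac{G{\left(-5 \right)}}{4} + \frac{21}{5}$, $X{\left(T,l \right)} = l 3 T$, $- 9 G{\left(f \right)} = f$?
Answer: $\frac{2343}{16} \approx 146.44$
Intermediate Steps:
$G{\left(f \right)} = - \frac{f}{9}$
$X{\left(T,l \right)} = 3 T l$ ($X{\left(T,l \right)} = 3 l T = 3 T l$)
$w = \frac{781}{720}$ ($w = \frac{\frac{\left(- \frac{1}{9}\right) \left(-5\right)}{4} + \frac{21}{5}}{4} = \frac{\frac{5}{9} \cdot \frac{1}{4} + 21 \cdot \frac{1}{5}}{4} = \frac{\frac{5}{36} + \frac{21}{5}}{4} = \frac{1}{4} \cdot \frac{781}{180} = \frac{781}{720} \approx 1.0847$)
$j \left(-1\right) X{\left(3,3 \right)} w = \left(-5\right) \left(-1\right) 3 \cdot 3 \cdot 3 \cdot \frac{781}{720} = 5 \cdot 27 \cdot \frac{781}{720} = 135 \cdot \frac{781}{720} = \frac{2343}{16}$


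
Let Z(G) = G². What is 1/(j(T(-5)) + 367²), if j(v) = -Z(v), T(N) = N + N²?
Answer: 1/134289 ≈ 7.4466e-6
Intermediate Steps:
j(v) = -v²
1/(j(T(-5)) + 367²) = 1/(-(-5*(1 - 5))² + 367²) = 1/(-(-5*(-4))² + 134689) = 1/(-1*20² + 134689) = 1/(-1*400 + 134689) = 1/(-400 + 134689) = 1/134289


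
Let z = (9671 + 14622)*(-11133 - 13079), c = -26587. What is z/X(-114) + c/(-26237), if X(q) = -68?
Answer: 226943176256/26237 ≈ 8.6497e+6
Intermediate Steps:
z = -588182116 (z = 24293*(-24212) = -588182116)
z/X(-114) + c/(-26237) = -588182116/(-68) - 26587/(-26237) = -588182116*(-1/68) - 26587*(-1/26237) = 8649737 + 26587/26237 = 226943176256/26237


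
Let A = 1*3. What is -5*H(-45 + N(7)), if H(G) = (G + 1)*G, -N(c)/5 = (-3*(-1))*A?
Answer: -40050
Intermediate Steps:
A = 3
N(c) = -45 (N(c) = -5*(-3*(-1))*3 = -15*3 = -5*9 = -45)
H(G) = G*(1 + G) (H(G) = (1 + G)*G = G*(1 + G))
-5*H(-45 + N(7)) = -5*(-45 - 45)*(1 + (-45 - 45)) = -(-450)*(1 - 90) = -(-450)*(-89) = -5*8010 = -40050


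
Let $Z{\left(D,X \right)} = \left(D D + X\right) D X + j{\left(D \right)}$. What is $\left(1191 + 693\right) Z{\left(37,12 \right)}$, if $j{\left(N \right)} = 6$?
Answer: $1155212280$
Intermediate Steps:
$Z{\left(D,X \right)} = 6 + D X \left(X + D^{2}\right)$ ($Z{\left(D,X \right)} = \left(D D + X\right) D X + 6 = \left(D^{2} + X\right) D X + 6 = \left(X + D^{2}\right) D X + 6 = D \left(X + D^{2}\right) X + 6 = D X \left(X + D^{2}\right) + 6 = 6 + D X \left(X + D^{2}\right)$)
$\left(1191 + 693\right) Z{\left(37,12 \right)} = \left(1191 + 693\right) \left(6 + 37 \cdot 12^{2} + 12 \cdot 37^{3}\right) = 1884 \left(6 + 37 \cdot 144 + 12 \cdot 50653\right) = 1884 \left(6 + 5328 + 607836\right) = 1884 \cdot 613170 = 1155212280$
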